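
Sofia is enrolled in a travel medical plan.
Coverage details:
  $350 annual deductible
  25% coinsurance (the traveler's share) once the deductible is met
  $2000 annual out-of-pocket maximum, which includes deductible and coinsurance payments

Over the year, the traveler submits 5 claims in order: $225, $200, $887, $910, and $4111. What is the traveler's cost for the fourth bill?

Claim 1 ($225): fully absorbed by the deductible. Cost to traveler: $225. OOP to date $225.
Claim 2 ($200): $125 to deductible, leaving $75; traveler's 25% is $18.75. Traveler pays $143.75; OOP now $368.75.
Claim 3 ($887): deductible already satisfied, so traveler's share is 25% × $887 = $221.75. Traveler owes $221.75 (running OOP $590.50).
Claim 4 ($910): deductible already satisfied, so traveler's share is 25% × $910 = $227.50. Cost to traveler: $227.50. OOP to date $818.

$227.50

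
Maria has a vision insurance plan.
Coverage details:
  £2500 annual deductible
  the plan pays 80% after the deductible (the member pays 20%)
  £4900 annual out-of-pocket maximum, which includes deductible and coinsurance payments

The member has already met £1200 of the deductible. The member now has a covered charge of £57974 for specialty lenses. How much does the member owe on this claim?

£1200 of the £2500 deductible is already met, leaving £1300.
The remaining £56674 (= £57974 − £1300) moves to coinsurance.
Member's 20% share of £56674 is £11334.80.
That puts the member's cost at £1300 + £11334.80 = £12634.80 before any cap.
That would bring total out-of-pocket to £13834.80, past the £4900 cap. The member is capped at £4900 − £1200 = £3700 on this claim.

£3700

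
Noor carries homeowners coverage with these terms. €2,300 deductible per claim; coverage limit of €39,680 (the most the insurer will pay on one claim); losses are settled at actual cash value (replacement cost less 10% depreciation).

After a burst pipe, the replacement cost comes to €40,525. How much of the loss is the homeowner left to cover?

Depreciate 10%: the covered value is €40,525 × 0.9 = €36,472.50.
Less the €2,300 deductible: €36,472.50 − €2,300 = €34,172.50.
€34,172.50 ≤ €39,680, so the limit doesn't bind; insurer pays €34,172.50.
The homeowner bears the rest of the original loss: €40,525 − €34,172.50 = €6,352.50.

€6,352.50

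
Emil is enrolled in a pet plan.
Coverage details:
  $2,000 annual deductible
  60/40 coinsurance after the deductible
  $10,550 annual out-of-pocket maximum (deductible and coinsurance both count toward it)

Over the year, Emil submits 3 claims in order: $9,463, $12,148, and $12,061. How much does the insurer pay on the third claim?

Bill 1, $9,463: $2,000 to deductible, leaving $7,463; coinsurance $7,463 × 40% = $2,985.20. Owner pays $4,985.20; OOP now $4,985.20. Plan pays $9,463 − $4,985.20 = $4,477.80.
Bill 2, $12,148: deductible met; 40% of $12,148 = $4,859.20. Owner owes $4,859.20 (running OOP $9,844.40). Insurer: $12,148 − $4,859.20 = $7,288.80.
Bill 3, $12,061: deductible met; 40% of $12,061 = $4,824.40. Adding that to $9,844.40 gives $14,668.80, past the $10,550 cap; owner pays only $10,550 − $9,844.40 = $705.60. Insurer: $12,061 − $705.60 = $11,355.40.

$11,355.40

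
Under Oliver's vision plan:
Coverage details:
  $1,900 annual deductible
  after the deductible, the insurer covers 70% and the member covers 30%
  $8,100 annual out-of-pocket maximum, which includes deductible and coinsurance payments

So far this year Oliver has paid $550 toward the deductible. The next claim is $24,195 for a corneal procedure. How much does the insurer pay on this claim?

Remaining deductible: $1,900 − $550 = $1,350.
After the $1,350 deductible portion, $24,195 − $1,350 = $22,845 is subject to coinsurance.
30% of $22,845 = $6,853.50 falls to the member.
Member responsibility before any cap: $1,350 + $6,853.50 = $8,203.50.
Adding $8,203.50 to the $550 already spent would give $8,753.50, which exceeds the $8,100 cap; the member pays just $8,100 − $550 = $7,550.
Insurer pays the balance: $24,195 − $7,550 = $16,645.

$16,645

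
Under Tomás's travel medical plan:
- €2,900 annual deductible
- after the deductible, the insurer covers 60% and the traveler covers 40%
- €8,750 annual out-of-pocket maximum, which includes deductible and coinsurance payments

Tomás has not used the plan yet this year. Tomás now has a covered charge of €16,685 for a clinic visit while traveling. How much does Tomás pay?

€8,414

Nothing has been paid toward the €2,900 deductible, so the first €2,900 of this charge is applied there.
That leaves €16,685 − €2,900 = €13,785 for coinsurance.
40% of €13,785 = €5,514 falls to the traveler.
So the traveler owes €2,900 + €5,514 = €8,414 before any cap.
Year-to-date out-of-pocket becomes €0 + €8,414 = €8,414, still under the €8,750 maximum, so no cap applies.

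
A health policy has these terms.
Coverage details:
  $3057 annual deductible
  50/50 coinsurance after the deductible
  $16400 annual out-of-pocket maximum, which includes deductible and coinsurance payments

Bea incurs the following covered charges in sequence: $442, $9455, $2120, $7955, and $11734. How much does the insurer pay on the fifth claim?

$6848.50

Claim 1 — $442: all of it applies to the deductible. Patient pays $442; OOP now $442. Insurer: $442 − $442 = $0.
Claim 2 — $9455: deductible takes $2615, $6840 remains; coinsurance $6840 × 50% = $3420. Patient owes $6035 (running OOP $6477). Insurer: $9455 − $6035 = $3420.
Claim 3 — $2120: 50% coinsurance on $2120 = $1060. Patient owes $1060 (running OOP $7537). Insurer: $2120 − $1060 = $1060.
Claim 4 — $7955: 50% coinsurance on $7955 = $3977.50. Patient owes $3977.50 (running OOP $11514.50). Plan pays $7955 − $3977.50 = $3977.50.
Claim 5 — $11734: deductible met; 50% of $11734 = $5867. That would push OOP to $17381.50, over the $16400 cap, so patient pays $16400 − $11514.50 = $4885.50. Insurer: $11734 − $4885.50 = $6848.50.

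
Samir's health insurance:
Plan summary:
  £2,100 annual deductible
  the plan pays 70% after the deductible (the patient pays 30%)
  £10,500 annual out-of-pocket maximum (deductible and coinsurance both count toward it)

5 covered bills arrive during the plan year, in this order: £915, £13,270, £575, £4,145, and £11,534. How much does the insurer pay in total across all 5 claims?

Bill 1, £915: fully absorbed by the deductible. Patient owes £915 (running OOP £915). Plan pays £915 − £915 = £0.
Bill 2, £13,270: £1,185 finishes the deductible; £12,085 goes to coinsurance; patient's 30% is £3,625.50. Cost to patient: £4,810.50. OOP to date £5,725.50. Plan pays £13,270 − £4,810.50 = £8,459.50.
Bill 3, £575: deductible met; 30% of £575 = £172.50. Patient pays £172.50; OOP now £5,898. Plan pays £575 − £172.50 = £402.50.
Bill 4, £4,145: deductible met; 30% of £4,145 = £1,243.50. Cost to patient: £1,243.50. OOP to date £7,141.50. Plan pays £4,145 − £1,243.50 = £2,901.50.
Bill 5, £11,534: deductible already satisfied, so patient's share is 30% × £11,534 = £3,460.20. That would push OOP to £10,601.70, over the £10,500 cap, so patient pays £10,500 − £7,141.50 = £3,358.50. Plan pays £11,534 − £3,358.50 = £8,175.50.
Insurer total: £0 + £8,459.50 + £402.50 + £2,901.50 + £8,175.50 = £19,939.

£19,939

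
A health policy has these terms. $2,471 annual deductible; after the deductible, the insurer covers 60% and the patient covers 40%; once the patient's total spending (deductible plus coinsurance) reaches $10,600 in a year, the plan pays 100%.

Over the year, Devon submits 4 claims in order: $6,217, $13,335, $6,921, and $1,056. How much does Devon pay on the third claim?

$1,296.60

Claim 1 — $6,217: deductible takes $2,471, $3,746 remains; coinsurance $3,746 × 40% = $1,498.40. Patient owes $3,969.40 (running OOP $3,969.40).
Claim 2 — $13,335: deductible met; 40% of $13,335 = $5,334. Patient owes $5,334 (running OOP $9,303.40).
Claim 3 — $6,921: deductible met; 40% of $6,921 = $2,768.40. Adding that to $9,303.40 gives $12,071.80, past the $10,600 cap; patient pays only $10,600 − $9,303.40 = $1,296.60.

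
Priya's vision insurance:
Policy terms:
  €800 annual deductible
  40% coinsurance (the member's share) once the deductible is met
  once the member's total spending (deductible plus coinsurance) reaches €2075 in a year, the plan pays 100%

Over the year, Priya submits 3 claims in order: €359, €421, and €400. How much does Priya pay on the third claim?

Claim 1 (€359): entire amount goes to the deductible. Member pays €359; OOP now €359.
Claim 2 (€421): entire amount goes to the deductible. Member pays €421; OOP now €780.
Claim 3 (€400): deductible takes €20, €380 remains; coinsurance €380 × 40% = €152. Member pays €172; OOP now €952.

€172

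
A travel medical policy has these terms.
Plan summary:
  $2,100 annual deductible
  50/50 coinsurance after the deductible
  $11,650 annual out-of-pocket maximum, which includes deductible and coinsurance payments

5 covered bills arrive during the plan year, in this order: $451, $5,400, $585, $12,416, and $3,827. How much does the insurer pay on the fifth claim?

$2,653

Bill 1, $451: fully absorbed by the deductible. Cost to traveler: $451. OOP to date $451. Insurer: $451 − $451 = $0.
Bill 2, $5,400: deductible takes $1,649, $3,751 remains; 50% of $3,751 = $1,875.50. Cost to traveler: $3,524.50. OOP to date $3,975.50. Plan pays $5,400 − $3,524.50 = $1,875.50.
Bill 3, $585: 50% coinsurance on $585 = $292.50. Traveler owes $292.50 (running OOP $4,268). Plan pays $585 − $292.50 = $292.50.
Bill 4, $12,416: 50% coinsurance on $12,416 = $6,208. Cost to traveler: $6,208. OOP to date $10,476. Plan pays $12,416 − $6,208 = $6,208.
Bill 5, $3,827: deductible already satisfied, so traveler's share is 50% × $3,827 = $1,913.50. That would push OOP to $12,389.50, over the $11,650 cap, so traveler pays $11,650 − $10,476 = $1,174. Insurer: $3,827 − $1,174 = $2,653.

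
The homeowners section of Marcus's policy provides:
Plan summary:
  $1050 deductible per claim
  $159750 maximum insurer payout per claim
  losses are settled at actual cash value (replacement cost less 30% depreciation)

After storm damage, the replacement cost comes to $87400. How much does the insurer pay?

Actual cash value after 30% depreciation: $87400 × 70% = $61180.
Less the $1050 deductible: $61180 − $1050 = $60130.
$60130 is within the $159750 limit, so the insurer pays $60130.

$60130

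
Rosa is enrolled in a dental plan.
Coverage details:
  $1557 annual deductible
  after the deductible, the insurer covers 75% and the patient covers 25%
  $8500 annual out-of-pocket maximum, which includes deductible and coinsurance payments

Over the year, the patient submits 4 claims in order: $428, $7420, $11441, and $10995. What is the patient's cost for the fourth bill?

#1 ($428): entire amount goes to the deductible. Patient pays $428; OOP now $428.
#2 ($7420): $1129 finishes the deductible; $6291 goes to coinsurance; patient's 25% is $1572.75. Patient owes $2701.75 (running OOP $3129.75).
#3 ($11441): 25% coinsurance on $11441 = $2860.25. Cost to patient: $2860.25. OOP to date $5990.
#4 ($10995): 25% coinsurance on $10995 = $2748.75. That would push OOP to $8738.75, over the $8500 cap, so patient pays $8500 − $5990 = $2510.

$2510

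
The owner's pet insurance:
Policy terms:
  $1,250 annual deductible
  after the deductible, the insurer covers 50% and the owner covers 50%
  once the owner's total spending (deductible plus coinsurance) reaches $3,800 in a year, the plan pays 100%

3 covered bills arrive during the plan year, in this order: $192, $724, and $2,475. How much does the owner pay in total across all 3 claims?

$2,320.50

Bill 1, $192: entire amount goes to the deductible. Owner owes $192 (running OOP $192).
Bill 2, $724: fully absorbed by the deductible. Owner pays $724; OOP now $916.
Bill 3, $2,475: $334 to deductible, leaving $2,141; coinsurance $2,141 × 50% = $1,070.50. Owner owes $1,404.50 (running OOP $2,320.50).
Total paid by the owner: $192 + $724 + $1,404.50 = $2,320.50.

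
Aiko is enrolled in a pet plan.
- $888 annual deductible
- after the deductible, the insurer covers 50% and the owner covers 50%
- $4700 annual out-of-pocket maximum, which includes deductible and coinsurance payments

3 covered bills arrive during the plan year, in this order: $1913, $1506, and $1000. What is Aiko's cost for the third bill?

$500

Bill 1, $1913: deductible takes $888, $1025 remains; coinsurance $1025 × 50% = $512.50. Cost to owner: $1400.50. OOP to date $1400.50.
Bill 2, $1506: 50% coinsurance on $1506 = $753. Cost to owner: $753. OOP to date $2153.50.
Bill 3, $1000: deductible met; 50% of $1000 = $500. Cost to owner: $500. OOP to date $2653.50.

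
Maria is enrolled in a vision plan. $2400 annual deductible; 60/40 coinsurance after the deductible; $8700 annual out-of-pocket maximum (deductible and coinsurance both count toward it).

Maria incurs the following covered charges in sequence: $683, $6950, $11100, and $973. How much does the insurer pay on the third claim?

$6893.20

#1 ($683): all of it applies to the deductible. Member owes $683 (running OOP $683). Plan pays $683 − $683 = $0.
#2 ($6950): $1717 to deductible, leaving $5233; member's 40% is $2093.20. Member pays $3810.20; OOP now $4493.20. Insurer: $6950 − $3810.20 = $3139.80.
#3 ($11100): deductible met; 40% of $11100 = $4440. OOP would hit $8933.20 > $8700, so the cap limits the member to $8700 − $4493.20 = $4206.80. Plan pays $11100 − $4206.80 = $6893.20.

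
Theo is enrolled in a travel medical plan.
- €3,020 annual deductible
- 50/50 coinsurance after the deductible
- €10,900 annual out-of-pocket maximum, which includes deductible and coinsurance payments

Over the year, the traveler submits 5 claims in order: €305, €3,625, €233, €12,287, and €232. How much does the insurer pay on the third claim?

#1 (€305): fully absorbed by the deductible. Traveler owes €305 (running OOP €305). Insurer: €305 − €305 = €0.
#2 (€3,625): €2,715 to deductible, leaving €910; traveler's 50% is €455. Traveler pays €3,170; OOP now €3,475. Insurer: €3,625 − €3,170 = €455.
#3 (€233): 50% coinsurance on €233 = €116.50. Traveler pays €116.50; OOP now €3,591.50. Insurer: €233 − €116.50 = €116.50.

€116.50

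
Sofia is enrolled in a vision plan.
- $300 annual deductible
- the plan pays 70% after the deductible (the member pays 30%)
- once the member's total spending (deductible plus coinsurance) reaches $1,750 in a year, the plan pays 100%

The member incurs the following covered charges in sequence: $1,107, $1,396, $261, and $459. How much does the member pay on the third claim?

$78.30

#1 ($1,107): $300 to deductible, leaving $807; 30% of $807 = $242.10. Member owes $542.10 (running OOP $542.10).
#2 ($1,396): deductible already satisfied, so member's share is 30% × $1,396 = $418.80. Member pays $418.80; OOP now $960.90.
#3 ($261): 30% coinsurance on $261 = $78.30. Cost to member: $78.30. OOP to date $1,039.20.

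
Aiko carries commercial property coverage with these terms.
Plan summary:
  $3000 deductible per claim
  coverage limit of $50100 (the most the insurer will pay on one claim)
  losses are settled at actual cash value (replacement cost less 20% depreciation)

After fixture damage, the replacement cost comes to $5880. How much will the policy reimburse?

$1704

Depreciate 20%: the covered value is $5880 × 0.8 = $4704.
Less the $3000 deductible: $4704 − $3000 = $1704.
$1704 ≤ $50100, so the limit doesn't bind; insurer pays $1704.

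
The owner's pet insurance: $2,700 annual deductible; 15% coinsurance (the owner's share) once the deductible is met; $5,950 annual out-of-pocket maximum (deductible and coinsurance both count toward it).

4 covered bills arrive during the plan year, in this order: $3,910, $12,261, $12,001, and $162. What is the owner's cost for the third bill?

#1 ($3,910): deductible takes $2,700, $1,210 remains; 15% of $1,210 = $181.50. Owner owes $2,881.50 (running OOP $2,881.50).
#2 ($12,261): deductible already satisfied, so owner's share is 15% × $12,261 = $1,839.15. Owner owes $1,839.15 (running OOP $4,720.65).
#3 ($12,001): deductible met; 15% of $12,001 = $1,800.15. OOP would hit $6,520.80 > $5,950, so the cap limits the owner to $5,950 − $4,720.65 = $1,229.35.

$1,229.35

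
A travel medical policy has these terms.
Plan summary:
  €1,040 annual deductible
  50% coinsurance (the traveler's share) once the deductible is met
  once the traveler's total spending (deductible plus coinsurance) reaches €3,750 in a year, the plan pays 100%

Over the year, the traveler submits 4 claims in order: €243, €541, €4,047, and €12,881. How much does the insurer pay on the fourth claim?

€12,066.50

#1 (€243): entire amount goes to the deductible. Cost to traveler: €243. OOP to date €243. Plan pays €243 − €243 = €0.
#2 (€541): fully absorbed by the deductible. Traveler pays €541; OOP now €784. Insurer: €541 − €541 = €0.
#3 (€4,047): €256 to deductible, leaving €3,791; 50% of €3,791 = €1,895.50. Traveler pays €2,151.50; OOP now €2,935.50. Plan pays €4,047 − €2,151.50 = €1,895.50.
#4 (€12,881): 50% coinsurance on €12,881 = €6,440.50. OOP would hit €9,376 > €3,750, so the cap limits the traveler to €3,750 − €2,935.50 = €814.50. Plan pays €12,881 − €814.50 = €12,066.50.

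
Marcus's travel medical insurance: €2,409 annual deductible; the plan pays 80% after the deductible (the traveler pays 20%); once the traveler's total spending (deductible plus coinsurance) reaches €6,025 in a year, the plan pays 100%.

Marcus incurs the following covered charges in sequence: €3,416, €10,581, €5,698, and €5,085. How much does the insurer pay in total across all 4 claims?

Bill 1, €3,416: €2,409 to deductible, leaving €1,007; coinsurance €1,007 × 20% = €201.40. Traveler owes €2,610.40 (running OOP €2,610.40). Insurer: €3,416 − €2,610.40 = €805.60.
Bill 2, €10,581: deductible already satisfied, so traveler's share is 20% × €10,581 = €2,116.20. Cost to traveler: €2,116.20. OOP to date €4,726.60. Plan pays €10,581 − €2,116.20 = €8,464.80.
Bill 3, €5,698: 20% coinsurance on €5,698 = €1,139.60. Traveler owes €1,139.60 (running OOP €5,866.20). Insurer: €5,698 − €1,139.60 = €4,558.40.
Bill 4, €5,085: 20% coinsurance on €5,085 = €1,017. OOP would hit €6,883.20 > €6,025, so the cap limits the traveler to €6,025 − €5,866.20 = €158.80. Plan pays €5,085 − €158.80 = €4,926.20.
Insurer total: €805.60 + €8,464.80 + €4,558.40 + €4,926.20 = €18,755.

€18,755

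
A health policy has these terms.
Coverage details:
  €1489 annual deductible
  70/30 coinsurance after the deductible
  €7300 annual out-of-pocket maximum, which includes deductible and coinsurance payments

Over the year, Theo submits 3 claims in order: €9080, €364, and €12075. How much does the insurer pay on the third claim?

Claim 1 (€9080): €1489 to deductible, leaving €7591; patient's 30% is €2277.30. Patient pays €3766.30; OOP now €3766.30. Plan pays €9080 − €3766.30 = €5313.70.
Claim 2 (€364): 30% coinsurance on €364 = €109.20. Patient pays €109.20; OOP now €3875.50. Insurer: €364 − €109.20 = €254.80.
Claim 3 (€12075): deductible met; 30% of €12075 = €3622.50. OOP would hit €7498 > €7300, so the cap limits the patient to €7300 − €3875.50 = €3424.50. Insurer: €12075 − €3424.50 = €8650.50.

€8650.50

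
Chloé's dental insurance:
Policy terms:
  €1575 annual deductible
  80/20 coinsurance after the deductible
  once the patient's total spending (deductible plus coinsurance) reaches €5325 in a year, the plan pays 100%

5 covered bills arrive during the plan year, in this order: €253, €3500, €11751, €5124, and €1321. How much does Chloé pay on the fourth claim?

Claim 1 — €253: fully absorbed by the deductible. Cost to patient: €253. OOP to date €253.
Claim 2 — €3500: €1322 to deductible, leaving €2178; patient's 20% is €435.60. Cost to patient: €1757.60. OOP to date €2010.60.
Claim 3 — €11751: deductible met; 20% of €11751 = €2350.20. Patient pays €2350.20; OOP now €4360.80.
Claim 4 — €5124: 20% coinsurance on €5124 = €1024.80. Adding that to €4360.80 gives €5385.60, past the €5325 cap; patient pays only €5325 − €4360.80 = €964.20.

€964.20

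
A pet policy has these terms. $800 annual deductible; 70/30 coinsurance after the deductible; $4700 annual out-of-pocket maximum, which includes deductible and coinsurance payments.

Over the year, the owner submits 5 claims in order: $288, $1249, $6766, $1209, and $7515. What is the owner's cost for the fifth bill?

$1286.40

#1 ($288): all of it applies to the deductible. Cost to owner: $288. OOP to date $288.
#2 ($1249): deductible takes $512, $737 remains; 30% of $737 = $221.10. Owner pays $733.10; OOP now $1021.10.
#3 ($6766): 30% coinsurance on $6766 = $2029.80. Cost to owner: $2029.80. OOP to date $3050.90.
#4 ($1209): deductible met; 30% of $1209 = $362.70. Owner owes $362.70 (running OOP $3413.60).
#5 ($7515): deductible met; 30% of $7515 = $2254.50. OOP would hit $5668.10 > $4700, so the cap limits the owner to $4700 − $3413.60 = $1286.40.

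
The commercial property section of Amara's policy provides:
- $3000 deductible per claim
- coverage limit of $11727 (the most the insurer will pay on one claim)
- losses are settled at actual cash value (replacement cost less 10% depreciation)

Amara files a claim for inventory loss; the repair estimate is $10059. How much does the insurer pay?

At 10% depreciation, ACV = $10059 − $1005.90 = $9053.10.
After the deductible, $9053.10 − $3000 = $6053.10 remains.
$6053.10 ≤ $11727, so the limit doesn't bind; insurer pays $6053.10.

$6053.10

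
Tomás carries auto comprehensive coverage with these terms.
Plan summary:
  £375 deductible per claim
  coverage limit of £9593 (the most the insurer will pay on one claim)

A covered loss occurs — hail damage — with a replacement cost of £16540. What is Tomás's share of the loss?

£6947

After the deductible, £16540 − £375 = £16165 remains.
£16165 exceeds the £9593 limit, so the insurer pays the limit: £9593.
The policyholder bears the rest of the original loss: £16540 − £9593 = £6947.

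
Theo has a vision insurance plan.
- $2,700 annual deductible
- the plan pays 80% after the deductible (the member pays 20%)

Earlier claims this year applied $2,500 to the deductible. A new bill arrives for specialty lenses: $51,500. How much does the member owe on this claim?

$10,460

Remaining deductible: $2,700 − $2,500 = $200.
The remaining $51,300 (= $51,500 − $200) moves to coinsurance.
20% of $51,300 = $10,260 falls to the member.
That puts the member's cost at $200 + $10,260 = $10,460.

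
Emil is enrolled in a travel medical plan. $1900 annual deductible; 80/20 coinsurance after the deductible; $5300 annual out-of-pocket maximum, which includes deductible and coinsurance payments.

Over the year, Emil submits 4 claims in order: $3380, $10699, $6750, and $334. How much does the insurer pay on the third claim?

#1 ($3380): $1900 finishes the deductible; $1480 goes to coinsurance; 20% of $1480 = $296. Cost to traveler: $2196. OOP to date $2196. Plan pays $3380 − $2196 = $1184.
#2 ($10699): 20% coinsurance on $10699 = $2139.80. Traveler pays $2139.80; OOP now $4335.80. Insurer: $10699 − $2139.80 = $8559.20.
#3 ($6750): 20% coinsurance on $6750 = $1350. Adding that to $4335.80 gives $5685.80, past the $5300 cap; traveler pays only $5300 − $4335.80 = $964.20. Insurer: $6750 − $964.20 = $5785.80.

$5785.80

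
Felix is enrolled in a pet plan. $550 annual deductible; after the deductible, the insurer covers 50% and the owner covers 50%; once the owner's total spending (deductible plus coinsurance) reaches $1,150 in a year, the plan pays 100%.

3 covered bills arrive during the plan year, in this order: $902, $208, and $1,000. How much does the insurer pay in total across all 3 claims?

Claim 1 ($902): $550 to deductible, leaving $352; owner's 50% is $176. Owner pays $726; OOP now $726. Insurer: $902 − $726 = $176.
Claim 2 ($208): deductible already satisfied, so owner's share is 50% × $208 = $104. Owner pays $104; OOP now $830. Plan pays $208 − $104 = $104.
Claim 3 ($1,000): 50% coinsurance on $1,000 = $500. OOP would hit $1,330 > $1,150, so the cap limits the owner to $1,150 − $830 = $320. Plan pays $1,000 − $320 = $680.
Insurer total = bills − owner's total = $2,110 − $1,150 = $960.

$960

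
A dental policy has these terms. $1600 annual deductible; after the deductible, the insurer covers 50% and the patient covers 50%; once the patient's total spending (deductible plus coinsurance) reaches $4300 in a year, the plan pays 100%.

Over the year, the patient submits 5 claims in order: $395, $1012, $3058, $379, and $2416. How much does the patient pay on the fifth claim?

Claim 1 ($395): fully absorbed by the deductible. Patient pays $395; OOP now $395.
Claim 2 ($1012): fully absorbed by the deductible. Patient pays $1012; OOP now $1407.
Claim 3 ($3058): $193 to deductible, leaving $2865; coinsurance $2865 × 50% = $1432.50. Cost to patient: $1625.50. OOP to date $3032.50.
Claim 4 ($379): deductible already satisfied, so patient's share is 50% × $379 = $189.50. Patient pays $189.50; OOP now $3222.
Claim 5 ($2416): deductible met; 50% of $2416 = $1208. OOP would hit $4430 > $4300, so the cap limits the patient to $4300 − $3222 = $1078.

$1078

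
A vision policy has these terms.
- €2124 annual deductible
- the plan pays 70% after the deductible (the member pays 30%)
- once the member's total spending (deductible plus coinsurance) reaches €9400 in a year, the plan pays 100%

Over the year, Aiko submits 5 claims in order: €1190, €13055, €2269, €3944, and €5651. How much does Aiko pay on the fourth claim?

#1 (€1190): fully absorbed by the deductible. Cost to member: €1190. OOP to date €1190.
#2 (€13055): deductible takes €934, €12121 remains; coinsurance €12121 × 30% = €3636.30. Cost to member: €4570.30. OOP to date €5760.30.
#3 (€2269): 30% coinsurance on €2269 = €680.70. Member pays €680.70; OOP now €6441.
#4 (€3944): 30% coinsurance on €3944 = €1183.20. Member pays €1183.20; OOP now €7624.20.

€1183.20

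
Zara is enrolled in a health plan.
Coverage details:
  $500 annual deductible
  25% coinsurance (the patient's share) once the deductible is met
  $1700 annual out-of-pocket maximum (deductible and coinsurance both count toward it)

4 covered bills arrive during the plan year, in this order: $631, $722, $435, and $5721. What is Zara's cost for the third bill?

$108.75

#1 ($631): $500 to deductible, leaving $131; patient's 25% is $32.75. Cost to patient: $532.75. OOP to date $532.75.
#2 ($722): 25% coinsurance on $722 = $180.50. Patient pays $180.50; OOP now $713.25.
#3 ($435): deductible met; 25% of $435 = $108.75. Patient pays $108.75; OOP now $822.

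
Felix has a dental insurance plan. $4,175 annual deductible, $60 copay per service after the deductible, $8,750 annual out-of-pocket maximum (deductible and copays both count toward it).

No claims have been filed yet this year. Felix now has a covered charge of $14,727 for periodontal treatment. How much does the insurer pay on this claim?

$10,492

Nothing has been paid toward the $4,175 deductible, so the first $4,175 of this charge is applied there.
That leaves $14,727 − $4,175 = $10,552 for the copay.
Copay on this service: $60.
So the patient owes $4,175 + $60 = $4,235 before any cap.
Cumulative spending $0 + $4,235 = $4,235 stays under the $8,750 maximum.
The insurer covers the remainder: $14,727 − $4,235 = $10,492.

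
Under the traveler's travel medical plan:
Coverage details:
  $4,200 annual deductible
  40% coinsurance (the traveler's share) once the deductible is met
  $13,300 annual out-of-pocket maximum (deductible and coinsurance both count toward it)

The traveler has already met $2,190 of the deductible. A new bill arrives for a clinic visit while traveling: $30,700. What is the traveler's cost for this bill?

$11,110

Remaining deductible: $4,200 − $2,190 = $2,010.
The remaining $28,690 (= $30,700 − $2,010) moves to coinsurance.
40% of $28,690 = $11,476 falls to the traveler.
Traveler responsibility before any cap: $2,010 + $11,476 = $13,486.
Year-to-date out-of-pocket would reach $2,190 + $13,486 = $15,676, above the $13,300 maximum, so the traveler pays only $13,300 − $2,190 = $11,110.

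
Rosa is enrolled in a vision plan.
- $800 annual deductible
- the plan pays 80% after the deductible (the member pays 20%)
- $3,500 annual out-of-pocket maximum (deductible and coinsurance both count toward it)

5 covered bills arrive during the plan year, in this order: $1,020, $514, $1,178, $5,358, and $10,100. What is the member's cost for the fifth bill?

$1,246

Claim 1 — $1,020: deductible takes $800, $220 remains; member's 20% is $44. Member pays $844; OOP now $844.
Claim 2 — $514: deductible already satisfied, so member's share is 20% × $514 = $102.80. Cost to member: $102.80. OOP to date $946.80.
Claim 3 — $1,178: 20% coinsurance on $1,178 = $235.60. Member pays $235.60; OOP now $1,182.40.
Claim 4 — $5,358: 20% coinsurance on $5,358 = $1,071.60. Cost to member: $1,071.60. OOP to date $2,254.
Claim 5 — $10,100: deductible met; 20% of $10,100 = $2,020. OOP would hit $4,274 > $3,500, so the cap limits the member to $3,500 − $2,254 = $1,246.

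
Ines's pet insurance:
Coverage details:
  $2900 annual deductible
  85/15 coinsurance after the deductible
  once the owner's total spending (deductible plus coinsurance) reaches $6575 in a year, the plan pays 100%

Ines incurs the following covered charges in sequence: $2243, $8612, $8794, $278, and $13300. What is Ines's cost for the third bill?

Claim 1 ($2243): all of it applies to the deductible. Cost to owner: $2243. OOP to date $2243.
Claim 2 ($8612): $657 to deductible, leaving $7955; owner's 15% is $1193.25. Owner owes $1850.25 (running OOP $4093.25).
Claim 3 ($8794): deductible already satisfied, so owner's share is 15% × $8794 = $1319.10. Owner pays $1319.10; OOP now $5412.35.

$1319.10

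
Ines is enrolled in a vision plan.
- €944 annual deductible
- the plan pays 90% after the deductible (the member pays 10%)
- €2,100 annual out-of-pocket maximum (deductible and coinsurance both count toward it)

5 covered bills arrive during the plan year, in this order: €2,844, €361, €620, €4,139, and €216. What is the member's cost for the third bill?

#1 (€2,844): €944 finishes the deductible; €1,900 goes to coinsurance; coinsurance €1,900 × 10% = €190. Member owes €1,134 (running OOP €1,134).
#2 (€361): 10% coinsurance on €361 = €36.10. Cost to member: €36.10. OOP to date €1,170.10.
#3 (€620): deductible met; 10% of €620 = €62. Member owes €62 (running OOP €1,232.10).

€62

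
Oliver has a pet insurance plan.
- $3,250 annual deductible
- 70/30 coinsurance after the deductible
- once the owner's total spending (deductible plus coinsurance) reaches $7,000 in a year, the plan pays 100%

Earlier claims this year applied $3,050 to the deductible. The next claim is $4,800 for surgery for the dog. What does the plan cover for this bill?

Deductible still to meet: $3,250 − $3,050 = $200.
That leaves $4,800 − $200 = $4,600 for coinsurance.
30% of $4,600 = $1,380 falls to the owner.
Owner responsibility before any cap: $200 + $1,380 = $1,580.
Total out-of-pocket so far would be $3,050 + $1,580 = $4,630, below the $7,000 cap — no reduction.
The plan picks up $4,800 − $1,580 = $3,220.

$3,220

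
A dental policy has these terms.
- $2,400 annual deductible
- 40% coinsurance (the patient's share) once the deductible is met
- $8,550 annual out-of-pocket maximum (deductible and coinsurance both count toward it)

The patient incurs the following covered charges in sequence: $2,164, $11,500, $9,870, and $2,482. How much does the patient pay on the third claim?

$1,644.40

Claim 1 ($2,164): fully absorbed by the deductible. Patient owes $2,164 (running OOP $2,164).
Claim 2 ($11,500): $236 finishes the deductible; $11,264 goes to coinsurance; patient's 40% is $4,505.60. Cost to patient: $4,741.60. OOP to date $6,905.60.
Claim 3 ($9,870): 40% coinsurance on $9,870 = $3,948. Adding that to $6,905.60 gives $10,853.60, past the $8,550 cap; patient pays only $8,550 − $6,905.60 = $1,644.40.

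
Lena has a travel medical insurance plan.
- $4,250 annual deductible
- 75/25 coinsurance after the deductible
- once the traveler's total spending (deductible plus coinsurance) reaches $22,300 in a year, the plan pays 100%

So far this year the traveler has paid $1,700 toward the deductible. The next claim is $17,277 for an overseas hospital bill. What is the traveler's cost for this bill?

$6,231.75

Remaining deductible: $4,250 − $1,700 = $2,550.
After the $2,550 deductible portion, $17,277 − $2,550 = $14,727 is subject to coinsurance.
25% of $14,727 = $3,681.75 falls to the traveler.
So the traveler owes $2,550 + $3,681.75 = $6,231.75 before any cap.
Total out-of-pocket so far would be $1,700 + $6,231.75 = $7,931.75, below the $22,300 cap — no reduction.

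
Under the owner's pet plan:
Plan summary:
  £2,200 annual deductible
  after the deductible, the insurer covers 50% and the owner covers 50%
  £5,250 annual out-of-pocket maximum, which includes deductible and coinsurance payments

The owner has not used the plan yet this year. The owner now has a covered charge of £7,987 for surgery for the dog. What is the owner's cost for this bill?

Deductible not yet touched, so the first £2,200 of the bill goes to the deductible.
The remaining £5,787 (= £7,987 − £2,200) moves to coinsurance.
Owner's 50% share of £5,787 is £2,893.50.
So the owner owes £2,200 + £2,893.50 = £5,093.50 before any cap.
Cumulative spending £0 + £5,093.50 = £5,093.50 stays under the £5,250 maximum.

£5,093.50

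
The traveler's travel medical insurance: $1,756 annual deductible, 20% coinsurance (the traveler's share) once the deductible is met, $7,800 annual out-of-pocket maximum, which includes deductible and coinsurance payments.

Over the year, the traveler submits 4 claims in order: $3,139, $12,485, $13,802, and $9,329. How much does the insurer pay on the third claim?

$11,041.60

Claim 1 ($3,139): $1,756 finishes the deductible; $1,383 goes to coinsurance; 20% of $1,383 = $276.60. Cost to traveler: $2,032.60. OOP to date $2,032.60. Plan pays $3,139 − $2,032.60 = $1,106.40.
Claim 2 ($12,485): 20% coinsurance on $12,485 = $2,497. Cost to traveler: $2,497. OOP to date $4,529.60. Plan pays $12,485 − $2,497 = $9,988.
Claim 3 ($13,802): deductible met; 20% of $13,802 = $2,760.40. Traveler pays $2,760.40; OOP now $7,290. Insurer: $13,802 − $2,760.40 = $11,041.60.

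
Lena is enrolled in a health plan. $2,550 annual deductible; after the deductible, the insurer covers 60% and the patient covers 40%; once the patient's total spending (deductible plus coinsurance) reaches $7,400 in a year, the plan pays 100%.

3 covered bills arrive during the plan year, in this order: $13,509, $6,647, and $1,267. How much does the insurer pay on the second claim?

Bill 1, $13,509: $2,550 to deductible, leaving $10,959; coinsurance $10,959 × 40% = $4,383.60. Patient pays $6,933.60; OOP now $6,933.60. Plan pays $13,509 − $6,933.60 = $6,575.40.
Bill 2, $6,647: deductible met; 40% of $6,647 = $2,658.80. OOP would hit $9,592.40 > $7,400, so the cap limits the patient to $7,400 − $6,933.60 = $466.40. Insurer: $6,647 − $466.40 = $6,180.60.

$6,180.60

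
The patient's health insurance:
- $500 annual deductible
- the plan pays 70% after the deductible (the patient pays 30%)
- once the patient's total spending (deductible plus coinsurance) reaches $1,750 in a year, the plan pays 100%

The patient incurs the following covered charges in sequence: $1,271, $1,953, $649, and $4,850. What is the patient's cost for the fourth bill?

$238.10

Bill 1, $1,271: $500 to deductible, leaving $771; coinsurance $771 × 30% = $231.30. Cost to patient: $731.30. OOP to date $731.30.
Bill 2, $1,953: deductible already satisfied, so patient's share is 30% × $1,953 = $585.90. Patient owes $585.90 (running OOP $1,317.20).
Bill 3, $649: 30% coinsurance on $649 = $194.70. Cost to patient: $194.70. OOP to date $1,511.90.
Bill 4, $4,850: deductible already satisfied, so patient's share is 30% × $4,850 = $1,455. Adding that to $1,511.90 gives $2,966.90, past the $1,750 cap; patient pays only $1,750 − $1,511.90 = $238.10.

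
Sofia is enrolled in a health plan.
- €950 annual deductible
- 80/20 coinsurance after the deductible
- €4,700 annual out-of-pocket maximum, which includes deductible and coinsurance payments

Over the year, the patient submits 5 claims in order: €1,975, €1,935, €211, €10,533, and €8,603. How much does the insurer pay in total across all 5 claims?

#1 (€1,975): €950 to deductible, leaving €1,025; 20% of €1,025 = €205. Patient owes €1,155 (running OOP €1,155). Insurer: €1,975 − €1,155 = €820.
#2 (€1,935): 20% coinsurance on €1,935 = €387. Patient owes €387 (running OOP €1,542). Insurer: €1,935 − €387 = €1,548.
#3 (€211): deductible already satisfied, so patient's share is 20% × €211 = €42.20. Patient owes €42.20 (running OOP €1,584.20). Insurer: €211 − €42.20 = €168.80.
#4 (€10,533): deductible already satisfied, so patient's share is 20% × €10,533 = €2,106.60. Cost to patient: €2,106.60. OOP to date €3,690.80. Insurer: €10,533 − €2,106.60 = €8,426.40.
#5 (€8,603): deductible met; 20% of €8,603 = €1,720.60. OOP would hit €5,411.40 > €4,700, so the cap limits the patient to €4,700 − €3,690.80 = €1,009.20. Insurer: €8,603 − €1,009.20 = €7,593.80.
Insurer total: €820 + €1,548 + €168.80 + €8,426.40 + €7,593.80 = €18,557.

€18,557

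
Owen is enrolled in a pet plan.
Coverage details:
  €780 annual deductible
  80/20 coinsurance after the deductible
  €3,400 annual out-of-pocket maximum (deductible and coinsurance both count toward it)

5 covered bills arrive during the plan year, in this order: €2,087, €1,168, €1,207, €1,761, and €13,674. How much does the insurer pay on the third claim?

€965.60

Bill 1, €2,087: €780 to deductible, leaving €1,307; owner's 20% is €261.40. Cost to owner: €1,041.40. OOP to date €1,041.40. Insurer: €2,087 − €1,041.40 = €1,045.60.
Bill 2, €1,168: deductible already satisfied, so owner's share is 20% × €1,168 = €233.60. Owner owes €233.60 (running OOP €1,275). Insurer: €1,168 − €233.60 = €934.40.
Bill 3, €1,207: deductible met; 20% of €1,207 = €241.40. Owner owes €241.40 (running OOP €1,516.40). Insurer: €1,207 − €241.40 = €965.60.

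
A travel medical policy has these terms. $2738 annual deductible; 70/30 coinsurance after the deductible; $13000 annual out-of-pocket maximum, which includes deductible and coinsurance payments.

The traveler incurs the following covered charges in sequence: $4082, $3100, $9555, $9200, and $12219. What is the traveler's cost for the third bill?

$2866.50

Bill 1, $4082: deductible takes $2738, $1344 remains; 30% of $1344 = $403.20. Traveler owes $3141.20 (running OOP $3141.20).
Bill 2, $3100: 30% coinsurance on $3100 = $930. Cost to traveler: $930. OOP to date $4071.20.
Bill 3, $9555: deductible met; 30% of $9555 = $2866.50. Traveler pays $2866.50; OOP now $6937.70.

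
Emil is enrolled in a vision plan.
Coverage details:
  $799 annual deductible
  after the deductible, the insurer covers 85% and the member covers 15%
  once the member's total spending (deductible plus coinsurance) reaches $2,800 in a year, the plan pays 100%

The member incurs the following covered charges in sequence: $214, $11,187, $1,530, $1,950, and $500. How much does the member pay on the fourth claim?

$181.20

#1 ($214): fully absorbed by the deductible. Member owes $214 (running OOP $214).
#2 ($11,187): $585 to deductible, leaving $10,602; coinsurance $10,602 × 15% = $1,590.30. Cost to member: $2,175.30. OOP to date $2,389.30.
#3 ($1,530): 15% coinsurance on $1,530 = $229.50. Member owes $229.50 (running OOP $2,618.80).
#4 ($1,950): 15% coinsurance on $1,950 = $292.50. OOP would hit $2,911.30 > $2,800, so the cap limits the member to $2,800 − $2,618.80 = $181.20.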